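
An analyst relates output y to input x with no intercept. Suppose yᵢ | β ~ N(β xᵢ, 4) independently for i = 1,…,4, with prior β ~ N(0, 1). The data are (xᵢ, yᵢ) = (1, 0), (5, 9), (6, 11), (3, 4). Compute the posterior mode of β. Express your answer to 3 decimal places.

log p(β | y) = −Σ(yᵢ − βxᵢ)²/(2·4) − β²/(2·1) + const.
Setting the derivative to zero: Σxᵢ(yᵢ − βxᵢ)/4 − β/1 = 0, so β = Σxᵢyᵢ / (Σxᵢ² + σ²/τ²).
Σxᵢyᵢ = 1·0 + 5·9 + 6·11 + 3·4 = 123; Σxᵢ² = 71; σ²/τ² = 4.
β̂_MAP = 123 / (71 + 4) = 123/75 ≈ 1.640.

β̂_MAP = 1.640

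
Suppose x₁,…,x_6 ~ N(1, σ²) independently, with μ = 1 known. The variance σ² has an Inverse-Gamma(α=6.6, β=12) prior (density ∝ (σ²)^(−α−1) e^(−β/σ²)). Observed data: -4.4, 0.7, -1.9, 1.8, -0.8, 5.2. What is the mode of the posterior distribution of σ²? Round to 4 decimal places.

Sum of squared deviations about the known mean: SS = (-4.4−1)² + (0.7−1)² + (-1.9−1)² + (1.8−1)² + (-0.8−1)² + (5.2−1)² = 59.18.
The Normal likelihood contributes (σ²)^(−n/2) exp(−SS/(2σ²)), so the posterior is Inverse-Gamma(α + n/2, β + SS/2) = Inverse-Gamma(9.6, 41.59).
The mode of Inverse-Gamma(a, b) is b/(a+1) = 41.59/10.6 ≈ 3.9236.

σ̂²_MAP = 3.9236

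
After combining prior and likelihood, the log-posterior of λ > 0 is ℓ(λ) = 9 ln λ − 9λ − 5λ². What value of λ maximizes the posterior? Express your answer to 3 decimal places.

λ̂_MAP = 0.600

ℓ'(λ) = 9/λ − 9 − 10λ. Setting this to zero and multiplying by λ: 10λ² + 9λ − 9 = 0.
λ = (−9 + √(9² + 4·10·9)) / (2·10) = (−9 + √441) / 20 = (−9 + 21)/20 = 3/5.
ℓ''(λ) = −9/λ² − 10 < 0, confirming a maximum.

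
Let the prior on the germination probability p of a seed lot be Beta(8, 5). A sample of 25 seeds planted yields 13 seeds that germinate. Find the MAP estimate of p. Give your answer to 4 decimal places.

Prior: Beta(8, 5).
Data: 13 successes in 25 trials. The binomial likelihood contributes p^13(1−p)^12, so the posterior is Beta(8+13, 5+12) = Beta(21, 17).
For Beta(a, b) with a, b > 1 the mode is (a−1)/(a+b−2) = 20/36 ≈ 0.5556.

p̂_MAP = 0.5556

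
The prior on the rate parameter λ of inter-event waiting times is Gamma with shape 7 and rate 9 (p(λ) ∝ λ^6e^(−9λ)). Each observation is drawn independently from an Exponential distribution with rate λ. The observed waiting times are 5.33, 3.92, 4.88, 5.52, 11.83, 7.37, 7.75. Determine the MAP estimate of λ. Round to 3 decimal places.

The Exponential(rate=λ) likelihood is ∝ λ^n e^(−λΣtᵢ). Here n = 7 and Σtᵢ = 5.33 + 3.92 + 4.88 + 5.52 + 11.83 + 7.37 + 7.75 = 46.60.
Posterior ∝ λ^6e^(−9λ) · λ^7e^(−46.60λ) = λ^13e^(−55.60λ), i.e. Gamma(14, 55.60).
Mode = (a−1)/b = 13/55.60 ≈ 0.234.

λ̂_MAP = 0.234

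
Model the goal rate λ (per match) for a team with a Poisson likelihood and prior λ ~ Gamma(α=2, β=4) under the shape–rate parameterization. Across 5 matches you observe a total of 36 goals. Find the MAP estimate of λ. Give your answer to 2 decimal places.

Σxᵢ = 36, n = 5.
Posterior ∝ λe^(−4λ) · λ^36e^(−5λ) = λ^37e^(−9λ), i.e. Gamma(shape=38, rate=9).
The mode of a Gamma(a, b) with a ≥ 1 (shape–rate) is (a−1)/b = 37/9 ≈ 4.11.

λ̂_MAP = 4.11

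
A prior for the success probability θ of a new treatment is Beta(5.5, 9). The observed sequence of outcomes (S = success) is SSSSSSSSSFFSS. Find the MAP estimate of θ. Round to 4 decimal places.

θ̂_MAP = 0.6078

Prior: Beta(5.5, 9).
Data: 11 successes in 13 trials (from the sequence). The binomial likelihood contributes θ^11(1−θ)^2, so the posterior is Beta(5.5+11, 9+2) = Beta(16.5, 11).
For Beta(a, b) with a, b > 1 the mode is (a−1)/(a+b−2) = 15.5/25.5 ≈ 0.6078.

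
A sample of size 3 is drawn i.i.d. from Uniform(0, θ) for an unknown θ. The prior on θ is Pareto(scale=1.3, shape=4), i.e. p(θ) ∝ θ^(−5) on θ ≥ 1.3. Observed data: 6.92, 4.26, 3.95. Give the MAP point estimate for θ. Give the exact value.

θ̂_MAP = 6.92

The Uniform(0, θ) likelihood is θ^(−n) for θ ≥ max(xᵢ), zero otherwise. Here max(xᵢ) = 6.92.
Posterior ∝ θ^(−5) · θ^(−3) = θ^(−8) on θ ≥ max(1.3, 6.92) = 6.92.
This density is strictly decreasing in θ, so the posterior mode lies at the lower boundary of the support.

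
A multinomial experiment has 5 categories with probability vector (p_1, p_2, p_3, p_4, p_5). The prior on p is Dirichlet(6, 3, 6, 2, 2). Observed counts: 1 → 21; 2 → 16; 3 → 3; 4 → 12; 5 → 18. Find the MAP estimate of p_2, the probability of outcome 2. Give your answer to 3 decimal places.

MAP estimate: 0.214

The posterior is Dirichlet(αᵢ + nᵢ) = Dirichlet(27, 19, 9, 14, 20).
For a Dirichlet(a₁,…,a_K) with all aᵢ > 1, the mode has j-th component (aⱼ − 1)/(Σaᵢ − K).
Here Σaᵢ = 89 and K = 5, so p_2 = (19 − 1)/(89 − 5) = 18/84 ≈ 0.214.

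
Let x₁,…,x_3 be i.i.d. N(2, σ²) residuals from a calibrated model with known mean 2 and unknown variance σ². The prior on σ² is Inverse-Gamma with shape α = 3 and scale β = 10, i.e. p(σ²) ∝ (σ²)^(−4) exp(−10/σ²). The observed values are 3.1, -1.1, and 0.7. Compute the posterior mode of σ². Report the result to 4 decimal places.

σ̂²_MAP = 2.9555

Sum of squared deviations about the known mean: SS = (3.1−2)² + (-1.1−2)² + (0.7−2)² = 12.51.
The Normal likelihood contributes (σ²)^(−n/2) exp(−SS/(2σ²)), so the posterior is Inverse-Gamma(α + n/2, β + SS/2) = Inverse-Gamma(4.5, 16.255).
The mode of Inverse-Gamma(a, b) is b/(a+1) = 16.255/5.5 ≈ 2.9555.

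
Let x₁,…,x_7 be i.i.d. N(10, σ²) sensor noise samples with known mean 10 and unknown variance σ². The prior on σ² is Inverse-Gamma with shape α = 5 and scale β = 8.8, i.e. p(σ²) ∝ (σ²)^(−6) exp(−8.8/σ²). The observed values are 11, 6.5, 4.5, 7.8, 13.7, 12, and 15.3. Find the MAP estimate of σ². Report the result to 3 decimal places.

σ̂²_MAP = 5.880

Sum of squared deviations about the known mean: SS = (11−10)² + (6.5−10)² + (4.5−10)² + (7.8−10)² + (13.7−10)² + (12−10)² + (15.3−10)² = 94.12.
The Normal likelihood contributes (σ²)^(−n/2) exp(−SS/(2σ²)), so the posterior is Inverse-Gamma(α + n/2, β + SS/2) = Inverse-Gamma(8.5, 55.86).
The mode of Inverse-Gamma(a, b) is b/(a+1) = 55.86/9.5 ≈ 5.880.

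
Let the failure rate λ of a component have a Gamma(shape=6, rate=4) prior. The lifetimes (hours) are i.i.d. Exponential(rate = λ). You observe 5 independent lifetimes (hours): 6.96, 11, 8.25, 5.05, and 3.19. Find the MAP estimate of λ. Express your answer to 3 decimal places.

λ̂_MAP = 0.260

The Exponential(rate=λ) likelihood is ∝ λ^n e^(−λΣtᵢ). Here n = 5 and Σtᵢ = 6.96 + 11 + 8.25 + 5.05 + 3.19 = 34.45.
Posterior ∝ λ^5e^(−4λ) · λ^5e^(−34.45λ) = λ^10e^(−38.45λ), i.e. Gamma(11, 38.45).
Mode = (a−1)/b = 10/38.45 ≈ 0.260.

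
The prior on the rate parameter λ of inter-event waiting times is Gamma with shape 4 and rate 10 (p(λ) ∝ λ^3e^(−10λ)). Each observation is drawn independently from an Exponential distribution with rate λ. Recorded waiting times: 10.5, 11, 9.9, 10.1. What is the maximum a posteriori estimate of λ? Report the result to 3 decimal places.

λ̂_MAP = 0.136

The Exponential(rate=λ) likelihood is ∝ λ^n e^(−λΣtᵢ). Here n = 4 and Σtᵢ = 10.5 + 11 + 9.9 + 10.1 = 41.5.
Posterior ∝ λ^3e^(−10λ) · λ^4e^(−41.5λ) = λ^7e^(−51.5λ), i.e. Gamma(8, 51.5).
Mode = (a−1)/b = 7/51.5 ≈ 0.136.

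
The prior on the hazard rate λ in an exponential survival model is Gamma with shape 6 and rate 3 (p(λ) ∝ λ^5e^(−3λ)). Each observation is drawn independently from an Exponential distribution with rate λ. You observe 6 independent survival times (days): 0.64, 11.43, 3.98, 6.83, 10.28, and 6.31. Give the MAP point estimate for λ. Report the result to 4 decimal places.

The Exponential(rate=λ) likelihood is ∝ λ^n e^(−λΣtᵢ). Here n = 6 and Σtᵢ = 0.64 + 11.43 + 3.98 + 6.83 + 10.28 + 6.31 = 39.47.
Posterior ∝ λ^5e^(−3λ) · λ^6e^(−39.47λ) = λ^11e^(−42.47λ), i.e. Gamma(12, 42.47).
Mode = (a−1)/b = 11/42.47 ≈ 0.2590.

λ̂_MAP = 0.2590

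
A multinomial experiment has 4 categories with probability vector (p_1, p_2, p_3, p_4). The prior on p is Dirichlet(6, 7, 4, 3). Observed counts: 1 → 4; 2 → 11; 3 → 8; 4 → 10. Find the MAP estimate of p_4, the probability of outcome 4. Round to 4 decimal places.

The posterior is Dirichlet(αᵢ + nᵢ) = Dirichlet(10, 18, 12, 13).
For a Dirichlet(a₁,…,a_K) with all aᵢ > 1, the mode has j-th component (aⱼ − 1)/(Σaᵢ − K).
Here Σaᵢ = 53 and K = 4, so p_4 = (13 − 1)/(53 − 4) = 12/49 ≈ 0.2449.

MAP estimate: 0.2449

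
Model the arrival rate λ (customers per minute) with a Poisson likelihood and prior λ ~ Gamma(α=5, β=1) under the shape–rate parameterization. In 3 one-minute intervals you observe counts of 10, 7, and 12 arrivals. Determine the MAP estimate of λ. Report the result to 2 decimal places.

Σxᵢ = 10+7+12 = 29, with n = 3.
Posterior ∝ λ^4e^(−1λ) · λ^29e^(−3λ) = λ^33e^(−4λ), i.e. Gamma(shape=34, rate=4).
The mode of a Gamma(a, b) with a ≥ 1 (shape–rate) is (a−1)/b = 33/4 ≈ 8.25.

λ̂_MAP = 8.25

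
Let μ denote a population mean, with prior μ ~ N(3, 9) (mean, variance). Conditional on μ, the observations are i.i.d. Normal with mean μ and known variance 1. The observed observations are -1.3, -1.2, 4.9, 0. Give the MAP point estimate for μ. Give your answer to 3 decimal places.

n = 4; x̄ = ((-1.3) + (-1.2) + 4.9 + 0)/4 = 2.4/4 = 0.6.
For a Normal prior and Normal likelihood with known variance, the posterior is Normal; its mode equals its mean, the precision-weighted average.
Prior precision 1/σ₀² = 1/9; data precision n/σ² = 4/1 = 4.
μ̂ = ((1/9)·3 + 4·0.6) / (1/9 + 4) = (41/15)/(37/9) = 123/185 ≈ 0.665.

μ̂_MAP = 0.665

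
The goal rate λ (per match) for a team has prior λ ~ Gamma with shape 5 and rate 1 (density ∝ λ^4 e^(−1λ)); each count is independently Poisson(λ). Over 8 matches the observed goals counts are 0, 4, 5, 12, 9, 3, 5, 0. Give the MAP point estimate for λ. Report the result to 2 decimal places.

λ̂_MAP = 4.67

Σxᵢ = 0+4+5+12+9+3+5+0 = 38, with n = 8.
Posterior ∝ λ^4e^(−1λ) · λ^38e^(−8λ) = λ^42e^(−9λ), i.e. Gamma(shape=43, rate=9).
The mode of a Gamma(a, b) with a ≥ 1 (shape–rate) is (a−1)/b = 42/9 ≈ 4.67.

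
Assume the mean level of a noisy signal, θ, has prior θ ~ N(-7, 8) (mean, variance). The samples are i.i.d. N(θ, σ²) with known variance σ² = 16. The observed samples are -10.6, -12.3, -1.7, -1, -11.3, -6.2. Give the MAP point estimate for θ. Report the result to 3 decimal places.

n = 6; x̄ = ((-10.6) + (-12.3) + (-1.7) + (-1) + (-11.3) + (-6.2))/6 = -43.1/6 = -431/60 ≈ -7.1833.
For a Normal prior and Normal likelihood with known variance, the posterior is Normal; its mode equals its mean, the precision-weighted average.
Prior precision 1/σ₀² = 1/8 = 0.125; data precision n/σ² = 6/16 = 0.375.
θ̂ = (0.125·(-7) + 0.375·(-431/60)) / (0.125 + 0.375) = (-3.56875)/0.5 = -7.1375 ≈ -7.138.

θ̂_MAP = -7.138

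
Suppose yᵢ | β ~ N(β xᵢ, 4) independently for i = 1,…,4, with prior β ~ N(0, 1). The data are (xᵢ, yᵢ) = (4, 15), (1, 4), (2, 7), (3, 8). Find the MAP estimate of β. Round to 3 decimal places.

log p(β | y) = −Σ(yᵢ − βxᵢ)²/(2·4) − β²/(2·1) + const.
Setting the derivative to zero: Σxᵢ(yᵢ − βxᵢ)/4 − β/1 = 0, so β = Σxᵢyᵢ / (Σxᵢ² + σ²/τ²).
Σxᵢyᵢ = 4·15 + 1·4 + 2·7 + 3·8 = 102; Σxᵢ² = 30; σ²/τ² = 4.
β̂_MAP = 102 / (30 + 4) = 102/34 ≈ 3.000.

β̂_MAP = 3.000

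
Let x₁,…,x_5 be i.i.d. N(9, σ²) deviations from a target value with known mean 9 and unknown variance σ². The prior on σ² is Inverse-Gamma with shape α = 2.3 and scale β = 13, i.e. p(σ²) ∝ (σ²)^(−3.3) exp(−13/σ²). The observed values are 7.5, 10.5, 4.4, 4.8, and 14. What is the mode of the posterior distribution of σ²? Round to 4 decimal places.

Sum of squared deviations about the known mean: SS = (7.5−9)² + (10.5−9)² + (4.4−9)² + (4.8−9)² + (14−9)² = 68.3.
The Normal likelihood contributes (σ²)^(−n/2) exp(−SS/(2σ²)), so the posterior is Inverse-Gamma(α + n/2, β + SS/2) = Inverse-Gamma(4.8, 47.15).
The mode of Inverse-Gamma(a, b) is b/(a+1) = 47.15/5.8 ≈ 8.1293.

σ̂²_MAP = 8.1293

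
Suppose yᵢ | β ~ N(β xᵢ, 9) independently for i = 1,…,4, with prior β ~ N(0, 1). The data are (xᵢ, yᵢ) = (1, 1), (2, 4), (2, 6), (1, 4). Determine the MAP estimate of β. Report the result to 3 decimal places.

β̂_MAP = 1.316

log p(β | y) = −Σ(yᵢ − βxᵢ)²/(2·9) − β²/(2·1) + const.
Setting the derivative to zero: Σxᵢ(yᵢ − βxᵢ)/9 − β/1 = 0, so β = Σxᵢyᵢ / (Σxᵢ² + σ²/τ²).
Σxᵢyᵢ = 1·1 + 2·4 + 2·6 + 1·4 = 25; Σxᵢ² = 10; σ²/τ² = 9.
β̂_MAP = 25 / (10 + 9) = 25/19 ≈ 1.316.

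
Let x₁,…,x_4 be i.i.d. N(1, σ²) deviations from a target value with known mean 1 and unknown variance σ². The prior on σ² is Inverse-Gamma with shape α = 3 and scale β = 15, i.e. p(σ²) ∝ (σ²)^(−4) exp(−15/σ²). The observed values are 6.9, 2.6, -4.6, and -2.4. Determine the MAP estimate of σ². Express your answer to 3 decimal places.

σ̂²_MAP = 9.191

Sum of squared deviations about the known mean: SS = (6.9−1)² + (2.6−1)² + (-4.6−1)² + (-2.4−1)² = 80.29.
The Normal likelihood contributes (σ²)^(−n/2) exp(−SS/(2σ²)), so the posterior is Inverse-Gamma(α + n/2, β + SS/2) = Inverse-Gamma(5, 55.145).
The mode of Inverse-Gamma(a, b) is b/(a+1) = 55.145/6 ≈ 9.191.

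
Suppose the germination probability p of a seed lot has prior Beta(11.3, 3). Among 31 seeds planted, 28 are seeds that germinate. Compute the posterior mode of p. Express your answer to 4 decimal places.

Prior: Beta(11.3, 3).
Data: 28 successes in 31 trials. The binomial likelihood contributes p^28(1−p)^3, so the posterior is Beta(11.3+28, 3+3) = Beta(39.3, 6).
For Beta(a, b) with a, b > 1 the mode is (a−1)/(a+b−2) = 38.3/43.3 ≈ 0.8845.

p̂_MAP = 0.8845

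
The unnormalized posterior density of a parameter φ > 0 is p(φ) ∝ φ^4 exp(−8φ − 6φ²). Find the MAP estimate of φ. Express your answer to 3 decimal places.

ℓ'(φ) = 4/φ − 8 − 12φ. Setting this to zero and multiplying by φ: 12φ² + 8φ − 4 = 0.
φ = (−8 + √(8² + 4·12·4)) / (2·12) = (−8 + √256) / 24 = (−8 + 16)/24 = 1/3.
ℓ''(φ) = −4/φ² − 12 < 0, confirming a maximum.

φ̂_MAP = 0.333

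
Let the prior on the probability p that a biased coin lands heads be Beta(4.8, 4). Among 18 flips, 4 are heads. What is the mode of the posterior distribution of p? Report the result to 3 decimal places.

Prior: Beta(4.8, 4).
Data: 4 successes in 18 trials. The binomial likelihood contributes p^4(1−p)^14, so the posterior is Beta(4.8+4, 4+14) = Beta(8.8, 18).
For Beta(a, b) with a, b > 1 the mode is (a−1)/(a+b−2) = 7.8/24.8 ≈ 0.315.

p̂_MAP = 0.315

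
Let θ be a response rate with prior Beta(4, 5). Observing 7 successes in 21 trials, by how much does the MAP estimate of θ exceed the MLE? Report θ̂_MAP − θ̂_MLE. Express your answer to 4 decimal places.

Posterior is Beta(11, 19); MAP = (11−1)/(30−2) = 10/28 ≈ 0.35714.
MLE ignores the prior: θ̂_MLE = k/n = 7/21 ≈ 0.33333.
Difference = 10/28 − 7/21 = 1/42 ≈ 0.0238.

MAP − MLE = 0.0238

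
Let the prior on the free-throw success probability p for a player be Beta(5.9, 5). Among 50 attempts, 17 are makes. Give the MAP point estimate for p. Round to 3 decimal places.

p̂_MAP = 0.372

Prior: Beta(5.9, 5).
Data: 17 successes in 50 trials. The binomial likelihood contributes p^17(1−p)^33, so the posterior is Beta(5.9+17, 5+33) = Beta(22.9, 38).
For Beta(a, b) with a, b > 1 the mode is (a−1)/(a+b−2) = 21.9/58.9 ≈ 0.372.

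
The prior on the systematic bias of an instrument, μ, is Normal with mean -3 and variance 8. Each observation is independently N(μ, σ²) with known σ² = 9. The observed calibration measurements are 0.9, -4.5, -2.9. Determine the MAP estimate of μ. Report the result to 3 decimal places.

μ̂_MAP = -2.394

n = 3; x̄ = (0.9 + (-4.5) + (-2.9))/3 = -6.5/3 = -13/6 ≈ -2.1667.
For a Normal prior and Normal likelihood with known variance, the posterior is Normal; its mode equals its mean, the precision-weighted average.
Prior precision 1/σ₀² = 1/8 = 0.125; data precision n/σ² = 3/9 = 1/3.
μ̂ = (0.125·(-3) + (1/3)·(-13/6)) / (0.125 + 1/3) = (-79/72)/(11/24) = -79/33 ≈ -2.394.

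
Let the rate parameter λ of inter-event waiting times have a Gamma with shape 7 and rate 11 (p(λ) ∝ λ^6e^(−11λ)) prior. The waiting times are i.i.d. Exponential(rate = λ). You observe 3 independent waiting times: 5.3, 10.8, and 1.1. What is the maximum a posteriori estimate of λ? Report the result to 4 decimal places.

The Exponential(rate=λ) likelihood is ∝ λ^n e^(−λΣtᵢ). Here n = 3 and Σtᵢ = 5.3 + 10.8 + 1.1 = 17.2.
Posterior ∝ λ^6e^(−11λ) · λ^3e^(−17.2λ) = λ^9e^(−28.2λ), i.e. Gamma(10, 28.2).
Mode = (a−1)/b = 9/28.2 ≈ 0.3191.

λ̂_MAP = 0.3191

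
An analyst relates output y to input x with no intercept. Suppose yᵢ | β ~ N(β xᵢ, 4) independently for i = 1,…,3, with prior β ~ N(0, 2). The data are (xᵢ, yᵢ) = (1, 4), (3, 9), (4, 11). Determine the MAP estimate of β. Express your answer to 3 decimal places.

β̂_MAP = 2.679

log p(β | y) = −Σ(yᵢ − βxᵢ)²/(2·4) − β²/(2·2) + const.
Setting the derivative to zero: Σxᵢ(yᵢ − βxᵢ)/4 − β/2 = 0, so β = Σxᵢyᵢ / (Σxᵢ² + σ²/τ²).
Σxᵢyᵢ = 1·4 + 3·9 + 4·11 = 75; Σxᵢ² = 26; σ²/τ² = 2.
β̂_MAP = 75 / (26 + 2) = 75/28 ≈ 2.679.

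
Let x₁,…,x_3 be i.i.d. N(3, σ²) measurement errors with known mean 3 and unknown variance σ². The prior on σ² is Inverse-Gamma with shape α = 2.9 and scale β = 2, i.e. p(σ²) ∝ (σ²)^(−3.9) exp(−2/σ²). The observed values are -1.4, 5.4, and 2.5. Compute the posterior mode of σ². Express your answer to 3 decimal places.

σ̂²_MAP = 2.719

Sum of squared deviations about the known mean: SS = (-1.4−3)² + (5.4−3)² + (2.5−3)² = 25.37.
The Normal likelihood contributes (σ²)^(−n/2) exp(−SS/(2σ²)), so the posterior is Inverse-Gamma(α + n/2, β + SS/2) = Inverse-Gamma(4.4, 14.685).
The mode of Inverse-Gamma(a, b) is b/(a+1) = 14.685/5.4 ≈ 2.719.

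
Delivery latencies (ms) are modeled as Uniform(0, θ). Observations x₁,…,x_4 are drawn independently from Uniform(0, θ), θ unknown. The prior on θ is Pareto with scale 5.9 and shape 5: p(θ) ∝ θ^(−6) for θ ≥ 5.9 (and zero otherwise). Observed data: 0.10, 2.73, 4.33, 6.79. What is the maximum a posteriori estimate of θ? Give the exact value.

The Uniform(0, θ) likelihood is θ^(−n) for θ ≥ max(xᵢ), zero otherwise. Here max(xᵢ) = 6.79.
Posterior ∝ θ^(−6) · θ^(−4) = θ^(−10) on θ ≥ max(5.9, 6.79) = 6.79.
This density is strictly decreasing in θ, so the posterior mode lies at the lower boundary of the support.

θ̂_MAP = 6.79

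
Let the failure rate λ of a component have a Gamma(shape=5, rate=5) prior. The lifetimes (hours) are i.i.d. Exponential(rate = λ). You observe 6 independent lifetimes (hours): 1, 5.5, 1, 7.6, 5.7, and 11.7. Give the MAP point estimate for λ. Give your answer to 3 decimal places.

λ̂_MAP = 0.267

The Exponential(rate=λ) likelihood is ∝ λ^n e^(−λΣtᵢ). Here n = 6 and Σtᵢ = 1 + 5.5 + 1 + 7.6 + 5.7 + 11.7 = 32.5.
Posterior ∝ λ^4e^(−5λ) · λ^6e^(−32.5λ) = λ^10e^(−37.5λ), i.e. Gamma(11, 37.5).
Mode = (a−1)/b = 10/37.5 ≈ 0.267.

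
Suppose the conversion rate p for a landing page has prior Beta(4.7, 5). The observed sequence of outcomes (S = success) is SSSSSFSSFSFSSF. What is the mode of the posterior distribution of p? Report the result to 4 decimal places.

p̂_MAP = 0.6313

Prior: Beta(4.7, 5).
Data: 10 successes in 14 trials (from the sequence). The binomial likelihood contributes p^10(1−p)^4, so the posterior is Beta(4.7+10, 5+4) = Beta(14.7, 9).
For Beta(a, b) with a, b > 1 the mode is (a−1)/(a+b−2) = 13.7/21.7 ≈ 0.6313.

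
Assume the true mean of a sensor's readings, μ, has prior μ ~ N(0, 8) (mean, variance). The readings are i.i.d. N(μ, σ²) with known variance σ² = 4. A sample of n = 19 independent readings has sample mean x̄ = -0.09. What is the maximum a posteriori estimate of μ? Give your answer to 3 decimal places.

n = 19, x̄ = -0.09.
For a Normal prior and Normal likelihood with known variance, the posterior is Normal; its mode equals its mean, the precision-weighted average.
Prior precision 1/σ₀² = 1/8 = 0.125; data precision n/σ² = 19/4 = 4.75.
μ̂ = (0.125·0 + 4.75·(-0.09)) / (0.125 + 4.75) = (-0.4275)/4.875 = -57/650 ≈ -0.088.

μ̂_MAP = -0.088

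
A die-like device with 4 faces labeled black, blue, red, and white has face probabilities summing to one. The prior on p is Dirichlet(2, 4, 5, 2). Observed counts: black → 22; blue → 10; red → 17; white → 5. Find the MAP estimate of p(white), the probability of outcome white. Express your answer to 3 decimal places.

MAP estimate of p(white) = 0.095

The posterior is Dirichlet(αᵢ + nᵢ) = Dirichlet(24, 14, 22, 7).
For a Dirichlet(a₁,…,a_K) with all aᵢ > 1, the mode has j-th component (aⱼ − 1)/(Σaᵢ − K).
Here Σaᵢ = 67 and K = 4, so p(white) = (7 − 1)/(67 − 4) = 6/63 ≈ 0.095.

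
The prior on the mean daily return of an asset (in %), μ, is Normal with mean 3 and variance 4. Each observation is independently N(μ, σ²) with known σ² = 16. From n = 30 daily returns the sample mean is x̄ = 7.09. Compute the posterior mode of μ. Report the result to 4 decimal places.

n = 30, x̄ = 7.09.
For a Normal prior and Normal likelihood with known variance, the posterior is Normal; its mode equals its mean, the precision-weighted average.
Prior precision 1/σ₀² = 1/4 = 0.25; data precision n/σ² = 30/16 = 1.875.
μ̂ = (0.25·3 + 1.875·7.09) / (0.25 + 1.875) = 14.04375/2.125 = 2247/340 ≈ 6.6088.

μ̂_MAP = 6.6088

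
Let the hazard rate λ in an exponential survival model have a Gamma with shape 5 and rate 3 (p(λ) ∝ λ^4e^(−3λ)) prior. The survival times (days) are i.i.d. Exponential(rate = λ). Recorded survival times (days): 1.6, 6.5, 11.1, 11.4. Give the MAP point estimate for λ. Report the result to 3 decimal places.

λ̂_MAP = 0.238

The Exponential(rate=λ) likelihood is ∝ λ^n e^(−λΣtᵢ). Here n = 4 and Σtᵢ = 1.6 + 6.5 + 11.1 + 11.4 = 30.6.
Posterior ∝ λ^4e^(−3λ) · λ^4e^(−30.6λ) = λ^8e^(−33.6λ), i.e. Gamma(9, 33.6).
Mode = (a−1)/b = 8/33.6 ≈ 0.238.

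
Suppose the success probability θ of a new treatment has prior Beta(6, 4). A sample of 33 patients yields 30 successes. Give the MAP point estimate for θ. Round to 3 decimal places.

θ̂_MAP = 0.854

Prior: Beta(6, 4).
Data: 30 successes in 33 trials. The binomial likelihood contributes θ^30(1−θ)^3, so the posterior is Beta(6+30, 4+3) = Beta(36, 7).
For Beta(a, b) with a, b > 1 the mode is (a−1)/(a+b−2) = 35/41 ≈ 0.854.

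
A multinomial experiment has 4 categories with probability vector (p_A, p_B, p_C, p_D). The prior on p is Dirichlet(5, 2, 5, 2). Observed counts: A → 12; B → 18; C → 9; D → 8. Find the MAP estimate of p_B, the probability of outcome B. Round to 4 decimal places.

The posterior is Dirichlet(αᵢ + nᵢ) = Dirichlet(17, 20, 14, 10).
For a Dirichlet(a₁,…,a_K) with all aᵢ > 1, the mode has j-th component (aⱼ − 1)/(Σaᵢ − K).
Here Σaᵢ = 61 and K = 4, so p_B = (20 − 1)/(61 − 4) = 19/57 ≈ 0.3333.

MAP estimate of p_B = 0.3333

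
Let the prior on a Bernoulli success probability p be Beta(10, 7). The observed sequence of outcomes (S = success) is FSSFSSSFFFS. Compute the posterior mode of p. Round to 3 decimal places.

Prior: Beta(10, 7).
Data: 6 successes in 11 trials (from the sequence). The binomial likelihood contributes p^6(1−p)^5, so the posterior is Beta(10+6, 7+5) = Beta(16, 12).
For Beta(a, b) with a, b > 1 the mode is (a−1)/(a+b−2) = 15/26 ≈ 0.577.

p̂_MAP = 0.577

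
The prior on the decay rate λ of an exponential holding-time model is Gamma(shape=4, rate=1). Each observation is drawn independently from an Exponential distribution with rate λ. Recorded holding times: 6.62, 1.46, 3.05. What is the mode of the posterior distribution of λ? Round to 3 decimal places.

The Exponential(rate=λ) likelihood is ∝ λ^n e^(−λΣtᵢ). Here n = 3 and Σtᵢ = 6.62 + 1.46 + 3.05 = 11.13.
Posterior ∝ λ^3e^(−1λ) · λ^3e^(−11.13λ) = λ^6e^(−12.13λ), i.e. Gamma(7, 12.13).
Mode = (a−1)/b = 6/12.13 ≈ 0.495.

λ̂_MAP = 0.495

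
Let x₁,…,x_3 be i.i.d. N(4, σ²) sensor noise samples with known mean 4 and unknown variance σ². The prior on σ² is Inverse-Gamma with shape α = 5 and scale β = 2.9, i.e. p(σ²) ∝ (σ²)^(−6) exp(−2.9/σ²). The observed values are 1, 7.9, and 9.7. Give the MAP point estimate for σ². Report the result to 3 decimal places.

σ̂²_MAP = 4.167

Sum of squared deviations about the known mean: SS = (1−4)² + (7.9−4)² + (9.7−4)² = 56.7.
The Normal likelihood contributes (σ²)^(−n/2) exp(−SS/(2σ²)), so the posterior is Inverse-Gamma(α + n/2, β + SS/2) = Inverse-Gamma(6.5, 31.25).
The mode of Inverse-Gamma(a, b) is b/(a+1) = 31.25/7.5 ≈ 4.167.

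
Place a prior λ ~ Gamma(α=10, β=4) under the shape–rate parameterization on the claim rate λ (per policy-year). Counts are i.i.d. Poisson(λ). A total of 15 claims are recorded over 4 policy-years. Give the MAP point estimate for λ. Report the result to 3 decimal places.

λ̂_MAP = 3.000

Σxᵢ = 15, n = 4.
Posterior ∝ λ^9e^(−4λ) · λ^15e^(−4λ) = λ^24e^(−8λ), i.e. Gamma(shape=25, rate=8).
The mode of a Gamma(a, b) with a ≥ 1 (shape–rate) is (a−1)/b = 24/8 ≈ 3.000.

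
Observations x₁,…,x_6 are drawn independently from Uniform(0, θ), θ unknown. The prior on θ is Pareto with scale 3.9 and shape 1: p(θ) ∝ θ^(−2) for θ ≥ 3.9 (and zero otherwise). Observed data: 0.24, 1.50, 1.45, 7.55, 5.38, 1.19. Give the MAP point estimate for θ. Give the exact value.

The Uniform(0, θ) likelihood is θ^(−n) for θ ≥ max(xᵢ), zero otherwise. Here max(xᵢ) = 7.55.
Posterior ∝ θ^(−2) · θ^(−6) = θ^(−8) on θ ≥ max(3.9, 7.55) = 7.55.
This density is strictly decreasing in θ, so the posterior mode lies at the lower boundary of the support.

θ̂_MAP = 7.55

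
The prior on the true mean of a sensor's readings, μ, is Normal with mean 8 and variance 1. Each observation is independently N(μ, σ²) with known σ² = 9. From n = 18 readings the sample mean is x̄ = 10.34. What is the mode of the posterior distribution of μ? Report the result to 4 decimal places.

μ̂_MAP = 9.5600

n = 18, x̄ = 10.34.
For a Normal prior and Normal likelihood with known variance, the posterior is Normal; its mode equals its mean, the precision-weighted average.
Prior precision 1/σ₀² = 1/1 = 1; data precision n/σ² = 18/9 = 2.
μ̂ = (1·8 + 2·10.34) / (1 + 2) = 28.68/3 = 9.5600.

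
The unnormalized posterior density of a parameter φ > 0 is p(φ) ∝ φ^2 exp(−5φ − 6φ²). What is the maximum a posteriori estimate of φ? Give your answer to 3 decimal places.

φ̂_MAP = 0.250

ℓ'(φ) = 2/φ − 5 − 12φ. Setting this to zero and multiplying by φ: 12φ² + 5φ − 2 = 0.
φ = (−5 + √(5² + 4·12·2)) / (2·12) = (−5 + √121) / 24 = (−5 + 11)/24 = 1/4.
ℓ''(φ) = −2/φ² − 12 < 0, confirming a maximum.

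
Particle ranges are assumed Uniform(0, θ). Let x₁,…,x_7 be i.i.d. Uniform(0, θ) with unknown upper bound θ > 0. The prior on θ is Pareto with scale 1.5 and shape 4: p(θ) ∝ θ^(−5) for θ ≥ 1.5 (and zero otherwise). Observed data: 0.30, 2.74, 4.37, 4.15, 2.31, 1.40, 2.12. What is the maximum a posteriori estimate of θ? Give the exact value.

θ̂_MAP = 4.37

The Uniform(0, θ) likelihood is θ^(−n) for θ ≥ max(xᵢ), zero otherwise. Here max(xᵢ) = 4.37.
Posterior ∝ θ^(−5) · θ^(−7) = θ^(−12) on θ ≥ max(1.5, 4.37) = 4.37.
This density is strictly decreasing in θ, so the posterior mode lies at the lower boundary of the support.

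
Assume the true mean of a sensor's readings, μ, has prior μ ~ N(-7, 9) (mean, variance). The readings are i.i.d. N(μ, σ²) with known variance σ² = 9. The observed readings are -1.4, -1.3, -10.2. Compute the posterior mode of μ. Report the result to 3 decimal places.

n = 3; x̄ = ((-1.4) + (-1.3) + (-10.2))/3 = -12.9/3 = -4.3.
For a Normal prior and Normal likelihood with known variance, the posterior is Normal; its mode equals its mean, the precision-weighted average.
Prior precision 1/σ₀² = 1/9; data precision n/σ² = 3/9 = 1/3.
μ̂ = ((1/9)·(-7) + (1/3)·(-4.3)) / (1/9 + 1/3) = (-199/90)/(4/9) = -4.975.

μ̂_MAP = -4.975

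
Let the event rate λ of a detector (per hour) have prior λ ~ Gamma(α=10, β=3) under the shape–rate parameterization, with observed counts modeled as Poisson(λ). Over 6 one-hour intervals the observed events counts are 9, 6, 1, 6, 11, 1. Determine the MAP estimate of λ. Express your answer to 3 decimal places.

λ̂_MAP = 4.778

Σxᵢ = 9+6+1+6+11+1 = 34, with n = 6.
Posterior ∝ λ^9e^(−3λ) · λ^34e^(−6λ) = λ^43e^(−9λ), i.e. Gamma(shape=44, rate=9).
The mode of a Gamma(a, b) with a ≥ 1 (shape–rate) is (a−1)/b = 43/9 ≈ 4.778.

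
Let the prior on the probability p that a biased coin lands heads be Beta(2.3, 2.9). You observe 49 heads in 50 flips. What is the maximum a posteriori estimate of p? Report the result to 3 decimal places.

Prior: Beta(2.3, 2.9).
Data: 49 successes in 50 trials. The binomial likelihood contributes p^49(1−p)^1, so the posterior is Beta(2.3+49, 2.9+1) = Beta(51.3, 3.9).
For Beta(a, b) with a, b > 1 the mode is (a−1)/(a+b−2) = 50.3/53.2 ≈ 0.945.

p̂_MAP = 0.945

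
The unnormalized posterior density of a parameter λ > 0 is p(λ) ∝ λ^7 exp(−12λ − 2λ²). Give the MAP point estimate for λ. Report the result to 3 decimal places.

ℓ'(λ) = 7/λ − 12 − 4λ. Setting this to zero and multiplying by λ: 4λ² + 12λ − 7 = 0.
λ = (−12 + √(12² + 4·4·7)) / (2·4) = (−12 + √256) / 8 = (−12 + 16)/8 = 1/2.
ℓ''(λ) = −7/λ² − 4 < 0, confirming a maximum.

λ̂_MAP = 0.500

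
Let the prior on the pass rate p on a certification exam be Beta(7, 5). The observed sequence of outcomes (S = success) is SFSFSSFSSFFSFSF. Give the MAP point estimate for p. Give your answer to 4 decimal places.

Prior: Beta(7, 5).
Data: 8 successes in 15 trials (from the sequence). The binomial likelihood contributes p^8(1−p)^7, so the posterior is Beta(7+8, 5+7) = Beta(15, 12).
For Beta(a, b) with a, b > 1 the mode is (a−1)/(a+b−2) = 14/25 ≈ 0.5600.

p̂_MAP = 0.5600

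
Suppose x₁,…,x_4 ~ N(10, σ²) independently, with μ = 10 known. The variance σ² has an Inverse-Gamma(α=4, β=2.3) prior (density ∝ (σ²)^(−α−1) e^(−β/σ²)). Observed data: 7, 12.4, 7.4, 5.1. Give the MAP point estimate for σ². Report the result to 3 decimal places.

σ̂²_MAP = 3.581

Sum of squared deviations about the known mean: SS = (7−10)² + (12.4−10)² + (7.4−10)² + (5.1−10)² = 45.53.
The Normal likelihood contributes (σ²)^(−n/2) exp(−SS/(2σ²)), so the posterior is Inverse-Gamma(α + n/2, β + SS/2) = Inverse-Gamma(6, 25.065).
The mode of Inverse-Gamma(a, b) is b/(a+1) = 25.065/7 ≈ 3.581.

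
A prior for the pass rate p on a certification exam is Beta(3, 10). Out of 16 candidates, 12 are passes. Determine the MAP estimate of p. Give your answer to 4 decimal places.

p̂_MAP = 0.5185

Prior: Beta(3, 10).
Data: 12 successes in 16 trials. The binomial likelihood contributes p^12(1−p)^4, so the posterior is Beta(3+12, 10+4) = Beta(15, 14).
For Beta(a, b) with a, b > 1 the mode is (a−1)/(a+b−2) = 14/27 ≈ 0.5185.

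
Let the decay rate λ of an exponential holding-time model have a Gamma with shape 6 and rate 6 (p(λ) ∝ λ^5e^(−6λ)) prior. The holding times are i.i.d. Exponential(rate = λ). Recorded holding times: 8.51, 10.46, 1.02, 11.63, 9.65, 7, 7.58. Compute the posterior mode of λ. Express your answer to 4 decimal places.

λ̂_MAP = 0.1940

The Exponential(rate=λ) likelihood is ∝ λ^n e^(−λΣtᵢ). Here n = 7 and Σtᵢ = 8.51 + 10.46 + 1.02 + 11.63 + 9.65 + 7 + 7.58 = 55.85.
Posterior ∝ λ^5e^(−6λ) · λ^7e^(−55.85λ) = λ^12e^(−61.85λ), i.e. Gamma(13, 61.85).
Mode = (a−1)/b = 12/61.85 ≈ 0.1940.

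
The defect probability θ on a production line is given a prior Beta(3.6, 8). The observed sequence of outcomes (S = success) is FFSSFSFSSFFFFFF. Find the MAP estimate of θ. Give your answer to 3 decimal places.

θ̂_MAP = 0.309

Prior: Beta(3.6, 8).
Data: 5 successes in 15 trials (from the sequence). The binomial likelihood contributes θ^5(1−θ)^10, so the posterior is Beta(3.6+5, 8+10) = Beta(8.6, 18).
For Beta(a, b) with a, b > 1 the mode is (a−1)/(a+b−2) = 7.6/24.6 ≈ 0.309.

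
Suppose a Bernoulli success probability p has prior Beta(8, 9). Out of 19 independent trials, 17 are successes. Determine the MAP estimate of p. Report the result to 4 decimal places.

p̂_MAP = 0.7059

Prior: Beta(8, 9).
Data: 17 successes in 19 trials. The binomial likelihood contributes p^17(1−p)^2, so the posterior is Beta(8+17, 9+2) = Beta(25, 11).
For Beta(a, b) with a, b > 1 the mode is (a−1)/(a+b−2) = 24/34 ≈ 0.7059.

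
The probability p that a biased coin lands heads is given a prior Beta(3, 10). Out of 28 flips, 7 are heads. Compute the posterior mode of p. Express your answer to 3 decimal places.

Prior: Beta(3, 10).
Data: 7 successes in 28 trials. The binomial likelihood contributes p^7(1−p)^21, so the posterior is Beta(3+7, 10+21) = Beta(10, 31).
For Beta(a, b) with a, b > 1 the mode is (a−1)/(a+b−2) = 9/39 ≈ 0.231.

p̂_MAP = 0.231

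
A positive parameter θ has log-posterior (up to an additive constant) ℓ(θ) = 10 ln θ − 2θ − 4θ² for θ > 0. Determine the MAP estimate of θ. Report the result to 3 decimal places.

θ̂_MAP = 1.000

ℓ'(θ) = 10/θ − 2 − 8θ. Setting this to zero and multiplying by θ: 8θ² + 2θ − 10 = 0.
θ = (−2 + √(2² + 4·8·10)) / (2·8) = (−2 + √324) / 16 = (−2 + 18)/16 = 1.
ℓ''(θ) = −10/θ² − 8 < 0, confirming a maximum.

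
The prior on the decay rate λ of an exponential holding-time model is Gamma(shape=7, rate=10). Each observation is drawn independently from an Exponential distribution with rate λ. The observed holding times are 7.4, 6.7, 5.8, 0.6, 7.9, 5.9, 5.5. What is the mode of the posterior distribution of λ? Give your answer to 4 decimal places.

λ̂_MAP = 0.2610

The Exponential(rate=λ) likelihood is ∝ λ^n e^(−λΣtᵢ). Here n = 7 and Σtᵢ = 7.4 + 6.7 + 5.8 + 0.6 + 7.9 + 5.9 + 5.5 = 39.8.
Posterior ∝ λ^6e^(−10λ) · λ^7e^(−39.8λ) = λ^13e^(−49.8λ), i.e. Gamma(14, 49.8).
Mode = (a−1)/b = 13/49.8 ≈ 0.2610.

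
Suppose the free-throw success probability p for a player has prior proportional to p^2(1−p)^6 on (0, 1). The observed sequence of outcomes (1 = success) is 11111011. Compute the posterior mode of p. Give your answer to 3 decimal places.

The prior density ∝ p^2(1−p)^6 is the kernel of Beta(3, 7).
Data: 7 successes in 8 trials (from the sequence). The binomial likelihood contributes p^7(1−p)^1, so the posterior is Beta(3+7, 7+1) = Beta(10, 8).
For Beta(a, b) with a, b > 1 the mode is (a−1)/(a+b−2) = 9/16 ≈ 0.563.

p̂_MAP = 0.563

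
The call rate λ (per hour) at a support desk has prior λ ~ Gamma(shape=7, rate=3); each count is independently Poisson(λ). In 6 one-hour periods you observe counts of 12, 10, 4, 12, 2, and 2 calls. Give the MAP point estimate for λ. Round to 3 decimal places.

Σxᵢ = 12+10+4+12+2+2 = 42, with n = 6.
Posterior ∝ λ^6e^(−3λ) · λ^42e^(−6λ) = λ^48e^(−9λ), i.e. Gamma(shape=49, rate=9).
The mode of a Gamma(a, b) with a ≥ 1 (shape–rate) is (a−1)/b = 48/9 ≈ 5.333.

λ̂_MAP = 5.333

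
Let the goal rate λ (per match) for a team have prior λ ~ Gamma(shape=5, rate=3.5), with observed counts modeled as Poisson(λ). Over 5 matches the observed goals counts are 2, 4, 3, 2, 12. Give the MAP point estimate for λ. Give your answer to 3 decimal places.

λ̂_MAP = 3.176

Σxᵢ = 2+4+3+2+12 = 23, with n = 5.
Posterior ∝ λ^4e^(−3.5λ) · λ^23e^(−5λ) = λ^27e^(−8.5λ), i.e. Gamma(shape=28, rate=8.5).
The mode of a Gamma(a, b) with a ≥ 1 (shape–rate) is (a−1)/b = 27/8.5 ≈ 3.176.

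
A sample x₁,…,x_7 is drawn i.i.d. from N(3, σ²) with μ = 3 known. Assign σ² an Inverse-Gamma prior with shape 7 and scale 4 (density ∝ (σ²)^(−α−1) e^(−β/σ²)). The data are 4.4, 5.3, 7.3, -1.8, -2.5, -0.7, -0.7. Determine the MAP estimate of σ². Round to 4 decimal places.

Sum of squared deviations about the known mean: SS = (4.4−3)² + (5.3−3)² + (7.3−3)² + (-1.8−3)² + (-2.5−3)² + (-0.7−3)² + (-0.7−3)² = 106.41.
The Normal likelihood contributes (σ²)^(−n/2) exp(−SS/(2σ²)), so the posterior is Inverse-Gamma(α + n/2, β + SS/2) = Inverse-Gamma(10.5, 57.205).
The mode of Inverse-Gamma(a, b) is b/(a+1) = 57.205/11.5 ≈ 4.9743.

σ̂²_MAP = 4.9743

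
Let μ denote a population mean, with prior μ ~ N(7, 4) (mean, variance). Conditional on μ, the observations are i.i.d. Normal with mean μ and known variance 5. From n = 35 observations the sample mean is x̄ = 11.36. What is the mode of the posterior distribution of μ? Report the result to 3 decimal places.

n = 35, x̄ = 11.36.
For a Normal prior and Normal likelihood with known variance, the posterior is Normal; its mode equals its mean, the precision-weighted average.
Prior precision 1/σ₀² = 1/4 = 0.25; data precision n/σ² = 35/5 = 7.
μ̂ = (0.25·7 + 7·11.36) / (0.25 + 7) = 81.27/7.25 = 8127/725 ≈ 11.210.

μ̂_MAP = 11.210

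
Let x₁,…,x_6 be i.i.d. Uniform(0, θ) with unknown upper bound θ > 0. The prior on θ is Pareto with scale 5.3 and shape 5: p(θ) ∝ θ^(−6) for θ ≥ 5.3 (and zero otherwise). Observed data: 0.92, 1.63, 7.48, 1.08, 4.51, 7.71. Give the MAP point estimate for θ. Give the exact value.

θ̂_MAP = 7.71

The Uniform(0, θ) likelihood is θ^(−n) for θ ≥ max(xᵢ), zero otherwise. Here max(xᵢ) = 7.71.
Posterior ∝ θ^(−6) · θ^(−6) = θ^(−12) on θ ≥ max(5.3, 7.71) = 7.71.
This density is strictly decreasing in θ, so the posterior mode lies at the lower boundary of the support.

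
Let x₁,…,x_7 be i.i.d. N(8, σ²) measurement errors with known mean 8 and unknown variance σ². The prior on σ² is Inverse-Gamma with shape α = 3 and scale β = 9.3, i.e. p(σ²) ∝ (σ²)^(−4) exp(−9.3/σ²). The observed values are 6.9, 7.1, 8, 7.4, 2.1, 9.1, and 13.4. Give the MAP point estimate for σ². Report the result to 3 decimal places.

σ̂²_MAP = 5.744

Sum of squared deviations about the known mean: SS = (6.9−8)² + (7.1−8)² + (8−8)² + (7.4−8)² + (2.1−8)² + (9.1−8)² + (13.4−8)² = 67.56.
The Normal likelihood contributes (σ²)^(−n/2) exp(−SS/(2σ²)), so the posterior is Inverse-Gamma(α + n/2, β + SS/2) = Inverse-Gamma(6.5, 43.08).
The mode of Inverse-Gamma(a, b) is b/(a+1) = 43.08/7.5 ≈ 5.744.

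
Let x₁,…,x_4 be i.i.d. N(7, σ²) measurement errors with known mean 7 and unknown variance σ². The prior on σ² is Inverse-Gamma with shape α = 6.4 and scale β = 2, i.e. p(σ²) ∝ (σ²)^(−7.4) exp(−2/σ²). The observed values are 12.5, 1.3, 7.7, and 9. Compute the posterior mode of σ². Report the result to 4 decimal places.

Sum of squared deviations about the known mean: SS = (12.5−7)² + (1.3−7)² + (7.7−7)² + (9−7)² = 67.23.
The Normal likelihood contributes (σ²)^(−n/2) exp(−SS/(2σ²)), so the posterior is Inverse-Gamma(α + n/2, β + SS/2) = Inverse-Gamma(8.4, 35.615).
The mode of Inverse-Gamma(a, b) is b/(a+1) = 35.615/9.4 ≈ 3.7888.

σ̂²_MAP = 3.7888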